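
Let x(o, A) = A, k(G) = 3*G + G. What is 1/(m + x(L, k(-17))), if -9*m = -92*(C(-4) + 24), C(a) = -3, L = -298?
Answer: 3/440 ≈ 0.0068182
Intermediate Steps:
k(G) = 4*G
m = 644/3 (m = -(-92)*(-3 + 24)/9 = -(-92)*21/9 = -⅑*(-1932) = 644/3 ≈ 214.67)
1/(m + x(L, k(-17))) = 1/(644/3 + 4*(-17)) = 1/(644/3 - 68) = 1/(440/3) = 3/440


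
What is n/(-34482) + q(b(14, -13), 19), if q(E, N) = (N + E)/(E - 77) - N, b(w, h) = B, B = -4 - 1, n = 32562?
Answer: -4739649/235627 ≈ -20.115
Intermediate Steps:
B = -5
b(w, h) = -5
q(E, N) = -N + (E + N)/(-77 + E) (q(E, N) = (E + N)/(-77 + E) - N = -N + (E + N)/(-77 + E))
n/(-34482) + q(b(14, -13), 19) = 32562/(-34482) + (-5 + 78*19 - 1*(-5)*19)/(-77 - 5) = 32562*(-1/34482) + (-5 + 1482 + 95)/(-82) = -5427/5747 - 1/82*1572 = -5427/5747 - 786/41 = -4739649/235627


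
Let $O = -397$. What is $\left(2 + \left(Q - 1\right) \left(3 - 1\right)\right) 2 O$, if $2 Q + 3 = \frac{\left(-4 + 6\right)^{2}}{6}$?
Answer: $\frac{5558}{3} \approx 1852.7$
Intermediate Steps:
$Q = - \frac{7}{6}$ ($Q = - \frac{3}{2} + \frac{\left(-4 + 6\right)^{2} \cdot \frac{1}{6}}{2} = - \frac{3}{2} + \frac{2^{2} \cdot \frac{1}{6}}{2} = - \frac{3}{2} + \frac{4 \cdot \frac{1}{6}}{2} = - \frac{3}{2} + \frac{1}{2} \cdot \frac{2}{3} = - \frac{3}{2} + \frac{1}{3} = - \frac{7}{6} \approx -1.1667$)
$\left(2 + \left(Q - 1\right) \left(3 - 1\right)\right) 2 O = \left(2 + \left(- \frac{7}{6} - 1\right) \left(3 - 1\right)\right) 2 \left(-397\right) = \left(2 - \frac{13}{3}\right) 2 \left(-397\right) = \left(- \frac{7}{3}\right) 2 \left(-397\right) = \left(- \frac{14}{3}\right) \left(-397\right) = \frac{5558}{3}$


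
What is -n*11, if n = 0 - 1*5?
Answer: 55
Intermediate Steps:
n = -5 (n = 0 - 5 = -5)
-n*11 = -1*(-5)*11 = 5*11 = 55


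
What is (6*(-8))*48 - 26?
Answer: -2330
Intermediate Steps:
(6*(-8))*48 - 26 = -48*48 - 26 = -2304 - 26 = -2330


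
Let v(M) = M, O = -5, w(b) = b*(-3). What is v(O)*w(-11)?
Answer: -165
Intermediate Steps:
w(b) = -3*b
v(O)*w(-11) = -(-15)*(-11) = -5*33 = -165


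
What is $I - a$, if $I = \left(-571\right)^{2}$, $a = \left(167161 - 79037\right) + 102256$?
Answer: $135661$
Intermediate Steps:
$a = 190380$ ($a = 88124 + 102256 = 190380$)
$I = 326041$
$I - a = 326041 - 190380 = 135661$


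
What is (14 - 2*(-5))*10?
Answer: 240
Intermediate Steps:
(14 - 2*(-5))*10 = (14 + 10)*10 = 24*10 = 240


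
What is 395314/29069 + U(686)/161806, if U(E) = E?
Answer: 31992059209/2351769307 ≈ 13.603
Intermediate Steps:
395314/29069 + U(686)/161806 = 395314/29069 + 686/161806 = 395314*(1/29069) + 686*(1/161806) = 395314/29069 + 343/80903 = 31992059209/2351769307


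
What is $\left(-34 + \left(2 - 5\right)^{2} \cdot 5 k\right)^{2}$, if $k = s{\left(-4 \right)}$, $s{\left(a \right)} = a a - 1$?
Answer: $410881$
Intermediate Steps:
$s{\left(a \right)} = -1 + a^{2}$ ($s{\left(a \right)} = a^{2} - 1 = -1 + a^{2}$)
$k = 15$ ($k = -1 + \left(-4\right)^{2} = -1 + 16 = 15$)
$\left(-34 + \left(2 - 5\right)^{2} \cdot 5 k\right)^{2} = \left(-34 + \left(2 - 5\right)^{2} \cdot 5 \cdot 15\right)^{2} = \left(-34 + \left(-3\right)^{2} \cdot 5 \cdot 15\right)^{2} = \left(-34 + 9 \cdot 5 \cdot 15\right)^{2} = \left(-34 + 45 \cdot 15\right)^{2} = \left(-34 + 675\right)^{2} = 641^{2} = 410881$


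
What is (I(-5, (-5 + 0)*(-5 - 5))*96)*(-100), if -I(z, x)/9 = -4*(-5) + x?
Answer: 6048000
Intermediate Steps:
I(z, x) = -180 - 9*x (I(z, x) = -9*(-4*(-5) + x) = -9*(20 + x) = -180 - 9*x)
(I(-5, (-5 + 0)*(-5 - 5))*96)*(-100) = ((-180 - 9*(-5 + 0)*(-5 - 5))*96)*(-100) = ((-180 - (-45)*(-10))*96)*(-100) = ((-180 - 9*50)*96)*(-100) = ((-180 - 450)*96)*(-100) = -630*96*(-100) = -60480*(-100) = 6048000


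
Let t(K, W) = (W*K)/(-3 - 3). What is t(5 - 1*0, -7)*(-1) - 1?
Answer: -41/6 ≈ -6.8333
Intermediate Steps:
t(K, W) = -K*W/6 (t(K, W) = (K*W)/(-6) = (K*W)*(-⅙) = -K*W/6)
t(5 - 1*0, -7)*(-1) - 1 = -⅙*(5 - 1*0)*(-7)*(-1) - 1 = -⅙*(5 + 0)*(-7)*(-1) - 1 = -⅙*5*(-7)*(-1) - 1 = (35/6)*(-1) - 1 = -35/6 - 1 = -41/6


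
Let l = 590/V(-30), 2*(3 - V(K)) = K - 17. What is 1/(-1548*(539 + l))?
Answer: -53/46048356 ≈ -1.1510e-6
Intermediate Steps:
V(K) = 23/2 - K/2 (V(K) = 3 - (K - 17)/2 = 3 - (-17 + K)/2 = 3 + (17/2 - K/2) = 23/2 - K/2)
l = 1180/53 (l = 590/(23/2 - 1/2*(-30)) = 590/(23/2 + 15) = 590/(53/2) = 590*(2/53) = 1180/53 ≈ 22.264)
1/(-1548*(539 + l)) = 1/(-1548*(539 + 1180/53)) = 1/(-1548*29747/53) = 1/(-46048356/53) = -53/46048356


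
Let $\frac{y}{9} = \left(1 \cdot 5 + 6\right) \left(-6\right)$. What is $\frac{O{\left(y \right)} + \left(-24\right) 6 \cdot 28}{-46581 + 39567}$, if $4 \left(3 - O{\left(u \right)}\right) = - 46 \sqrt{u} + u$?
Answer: $\frac{2587}{4676} - \frac{23 i \sqrt{66}}{4676} \approx 0.55325 - 0.03996 i$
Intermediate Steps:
$y = -594$ ($y = 9 \left(1 \cdot 5 + 6\right) \left(-6\right) = 9 \left(5 + 6\right) \left(-6\right) = 9 \cdot 11 \left(-6\right) = 9 \left(-66\right) = -594$)
$O{\left(u \right)} = 3 - \frac{u}{4} + \frac{23 \sqrt{u}}{2}$ ($O{\left(u \right)} = 3 - \frac{- 46 \sqrt{u} + u}{4} = 3 - \frac{u - 46 \sqrt{u}}{4} = 3 + \left(- \frac{u}{4} + \frac{23 \sqrt{u}}{2}\right) = 3 - \frac{u}{4} + \frac{23 \sqrt{u}}{2}$)
$\frac{O{\left(y \right)} + \left(-24\right) 6 \cdot 28}{-46581 + 39567} = \frac{\left(3 - - \frac{297}{2} + \frac{23 \sqrt{-594}}{2}\right) + \left(-24\right) 6 \cdot 28}{-46581 + 39567} = \frac{\left(3 + \frac{297}{2} + \frac{23 \cdot 3 i \sqrt{66}}{2}\right) - 4032}{-7014} = \left(\left(3 + \frac{297}{2} + \frac{69 i \sqrt{66}}{2}\right) - 4032\right) \left(- \frac{1}{7014}\right) = \left(\left(\frac{303}{2} + \frac{69 i \sqrt{66}}{2}\right) - 4032\right) \left(- \frac{1}{7014}\right) = \left(- \frac{7761}{2} + \frac{69 i \sqrt{66}}{2}\right) \left(- \frac{1}{7014}\right) = \frac{2587}{4676} - \frac{23 i \sqrt{66}}{4676}$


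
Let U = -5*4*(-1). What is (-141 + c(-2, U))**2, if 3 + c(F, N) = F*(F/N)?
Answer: 516961/25 ≈ 20678.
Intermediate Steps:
U = 20 (U = -20*(-1) = 20)
c(F, N) = -3 + F**2/N (c(F, N) = -3 + F*(F/N) = -3 + F**2/N)
(-141 + c(-2, U))**2 = (-141 + (-3 + (-2)**2/20))**2 = (-141 + (-3 + 4*(1/20)))**2 = (-141 + (-3 + 1/5))**2 = (-141 - 14/5)**2 = (-719/5)**2 = 516961/25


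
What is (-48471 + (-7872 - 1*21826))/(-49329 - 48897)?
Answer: 78169/98226 ≈ 0.79581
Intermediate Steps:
(-48471 + (-7872 - 1*21826))/(-49329 - 48897) = (-48471 + (-7872 - 21826))/(-98226) = (-48471 - 29698)*(-1/98226) = -78169*(-1/98226) = 78169/98226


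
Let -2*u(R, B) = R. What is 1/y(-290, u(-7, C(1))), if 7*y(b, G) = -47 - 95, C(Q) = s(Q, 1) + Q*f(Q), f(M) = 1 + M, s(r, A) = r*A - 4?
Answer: -7/142 ≈ -0.049296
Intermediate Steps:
s(r, A) = -4 + A*r (s(r, A) = A*r - 4 = -4 + A*r)
C(Q) = -4 + Q + Q*(1 + Q) (C(Q) = (-4 + 1*Q) + Q*(1 + Q) = (-4 + Q) + Q*(1 + Q) = -4 + Q + Q*(1 + Q))
u(R, B) = -R/2
y(b, G) = -142/7 (y(b, G) = (-47 - 95)/7 = (⅐)*(-142) = -142/7)
1/y(-290, u(-7, C(1))) = 1/(-142/7) = -7/142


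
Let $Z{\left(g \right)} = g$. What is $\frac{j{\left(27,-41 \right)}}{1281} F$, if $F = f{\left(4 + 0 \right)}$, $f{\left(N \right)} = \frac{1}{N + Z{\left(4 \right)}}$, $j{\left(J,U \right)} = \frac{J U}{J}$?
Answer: $- \frac{41}{10248} \approx -0.0040008$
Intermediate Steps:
$j{\left(J,U \right)} = U$
$f{\left(N \right)} = \frac{1}{4 + N}$ ($f{\left(N \right)} = \frac{1}{N + 4} = \frac{1}{4 + N}$)
$F = \frac{1}{8}$ ($F = \frac{1}{4 + \left(4 + 0\right)} = \frac{1}{4 + 4} = \frac{1}{8} \approx 0.125$)
$\frac{j{\left(27,-41 \right)}}{1281} F = - \frac{41}{1281} \cdot \frac{1}{8} = \left(-41\right) \frac{1}{1281} \cdot \frac{1}{8} = \left(- \frac{41}{1281}\right) \frac{1}{8} = - \frac{41}{10248}$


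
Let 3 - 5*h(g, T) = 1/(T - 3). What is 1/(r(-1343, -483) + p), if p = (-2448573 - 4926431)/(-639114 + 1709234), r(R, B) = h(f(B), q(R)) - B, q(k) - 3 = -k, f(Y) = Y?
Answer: 71858558/34255556429 ≈ 0.0020977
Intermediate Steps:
q(k) = 3 - k
h(g, T) = ⅗ - 1/(5*(-3 + T)) (h(g, T) = ⅗ - 1/(5*(T - 3)) = ⅗ - 1/(5*(-3 + T)))
r(R, B) = -B - (-1 - 3*R)/(5*R) (r(R, B) = (-10 + 3*(3 - R))/(5*(-3 + (3 - R))) - B = (-10 + (9 - 3*R))/(5*((-R))) - B = (-1/R)*(-1 - 3*R)/5 - B = -(-1 - 3*R)/(5*R) - B = -B - (-1 - 3*R)/(5*R))
p = -1843751/267530 (p = -7375004/1070120 = -7375004*1/1070120 = -1843751/267530 ≈ -6.8918)
1/(r(-1343, -483) + p) = 1/((⅗ - 1*(-483) + (⅕)/(-1343)) - 1843751/267530) = 1/((⅗ + 483 + (⅕)*(-1/1343)) - 1843751/267530) = 1/((⅗ + 483 - 1/6715) - 1843751/267530) = 1/(3247373/6715 - 1843751/267530) = 1/(34255556429/71858558) = 71858558/34255556429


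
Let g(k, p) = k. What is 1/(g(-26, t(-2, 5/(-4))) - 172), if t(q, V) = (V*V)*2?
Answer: -1/198 ≈ -0.0050505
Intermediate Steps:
t(q, V) = 2*V² (t(q, V) = V²*2 = 2*V²)
1/(g(-26, t(-2, 5/(-4))) - 172) = 1/(-26 - 172) = 1/(-198) = -1/198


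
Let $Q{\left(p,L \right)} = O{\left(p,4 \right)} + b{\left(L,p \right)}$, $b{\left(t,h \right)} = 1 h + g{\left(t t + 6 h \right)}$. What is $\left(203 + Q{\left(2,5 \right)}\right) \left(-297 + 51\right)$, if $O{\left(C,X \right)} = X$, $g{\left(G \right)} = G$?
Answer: $-60516$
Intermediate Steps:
$b{\left(t,h \right)} = t^{2} + 7 h$ ($b{\left(t,h \right)} = 1 h + \left(t t + 6 h\right) = h + \left(t^{2} + 6 h\right) = t^{2} + 7 h$)
$Q{\left(p,L \right)} = 4 + L^{2} + 7 p$ ($Q{\left(p,L \right)} = 4 + \left(L^{2} + 7 p\right) = 4 + L^{2} + 7 p$)
$\left(203 + Q{\left(2,5 \right)}\right) \left(-297 + 51\right) = \left(203 + \left(4 + 5^{2} + 7 \cdot 2\right)\right) \left(-297 + 51\right) = \left(203 + \left(4 + 25 + 14\right)\right) \left(-246\right) = \left(203 + 43\right) \left(-246\right) = 246 \left(-246\right) = -60516$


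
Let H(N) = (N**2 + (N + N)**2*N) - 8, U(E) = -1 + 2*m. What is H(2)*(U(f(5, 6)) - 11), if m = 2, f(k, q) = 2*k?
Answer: -224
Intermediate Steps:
U(E) = 3 (U(E) = -1 + 2*2 = -1 + 4 = 3)
H(N) = -8 + N**2 + 4*N**3 (H(N) = (N**2 + (2*N)**2*N) - 8 = (N**2 + (4*N**2)*N) - 8 = (N**2 + 4*N**3) - 8 = -8 + N**2 + 4*N**3)
H(2)*(U(f(5, 6)) - 11) = (-8 + 2**2 + 4*2**3)*(3 - 11) = (-8 + 4 + 4*8)*(-8) = (-8 + 4 + 32)*(-8) = 28*(-8) = -224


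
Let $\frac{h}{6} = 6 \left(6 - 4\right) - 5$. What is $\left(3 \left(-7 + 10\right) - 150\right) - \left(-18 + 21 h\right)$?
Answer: $-1005$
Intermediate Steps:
$h = 42$ ($h = 6 \left(6 \left(6 - 4\right) - 5\right) = 6 \left(6 \cdot 2 - 5\right) = 6 \left(12 - 5\right) = 6 \cdot 7 = 42$)
$\left(3 \left(-7 + 10\right) - 150\right) - \left(-18 + 21 h\right) = \left(3 \left(-7 + 10\right) - 150\right) + \left(\left(-21\right) 42 + 18\right) = \left(3 \cdot 3 - 150\right) + \left(-882 + 18\right) = \left(9 - 150\right) - 864 = -141 - 864 = -1005$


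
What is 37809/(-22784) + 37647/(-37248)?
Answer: -5901195/2210048 ≈ -2.6702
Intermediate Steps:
37809/(-22784) + 37647/(-37248) = 37809*(-1/22784) + 37647*(-1/37248) = -37809/22784 - 12549/12416 = -5901195/2210048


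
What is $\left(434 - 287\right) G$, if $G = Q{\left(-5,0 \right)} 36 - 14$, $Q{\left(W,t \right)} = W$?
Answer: $-28518$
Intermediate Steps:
$G = -194$ ($G = \left(-5\right) 36 - 14 = -180 - 14 = -194$)
$\left(434 - 287\right) G = \left(434 - 287\right) \left(-194\right) = 147 \left(-194\right) = -28518$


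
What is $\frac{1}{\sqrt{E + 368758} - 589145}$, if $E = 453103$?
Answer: $- \frac{589145}{347091009164} - \frac{\sqrt{821861}}{347091009164} \approx -1.7 \cdot 10^{-6}$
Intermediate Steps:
$\frac{1}{\sqrt{E + 368758} - 589145} = \frac{1}{\sqrt{453103 + 368758} - 589145} = \frac{1}{\sqrt{821861} - 589145} = \frac{1}{-589145 + \sqrt{821861}}$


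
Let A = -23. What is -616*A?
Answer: 14168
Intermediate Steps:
-616*A = -616*(-23) = 14168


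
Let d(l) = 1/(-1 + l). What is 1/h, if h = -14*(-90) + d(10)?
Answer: 9/11341 ≈ 0.00079358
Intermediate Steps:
h = 11341/9 (h = -14*(-90) + 1/(-1 + 10) = 1260 + 1/9 = 1260 + ⅑ = 11341/9 ≈ 1260.1)
1/h = 1/(11341/9) = 9/11341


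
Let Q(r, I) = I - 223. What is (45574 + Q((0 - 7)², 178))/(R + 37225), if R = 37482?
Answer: 45529/74707 ≈ 0.60943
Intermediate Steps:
Q(r, I) = -223 + I
(45574 + Q((0 - 7)², 178))/(R + 37225) = (45574 + (-223 + 178))/(37482 + 37225) = (45574 - 45)/74707 = 45529*(1/74707) = 45529/74707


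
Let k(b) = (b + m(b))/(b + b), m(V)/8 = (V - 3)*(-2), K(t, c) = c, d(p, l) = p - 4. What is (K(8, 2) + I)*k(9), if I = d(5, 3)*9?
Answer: -319/6 ≈ -53.167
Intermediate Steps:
d(p, l) = -4 + p
I = 9 (I = (-4 + 5)*9 = 1*9 = 9)
m(V) = 48 - 16*V (m(V) = 8*((V - 3)*(-2)) = 8*((-3 + V)*(-2)) = 8*(6 - 2*V) = 48 - 16*V)
k(b) = (48 - 15*b)/(2*b) (k(b) = (b + (48 - 16*b))/(b + b) = (48 - 15*b)/((2*b)) = (48 - 15*b)*(1/(2*b)) = (48 - 15*b)/(2*b))
(K(8, 2) + I)*k(9) = (2 + 9)*(-15/2 + 24/9) = 11*(-15/2 + 24*(⅑)) = 11*(-15/2 + 8/3) = 11*(-29/6) = -319/6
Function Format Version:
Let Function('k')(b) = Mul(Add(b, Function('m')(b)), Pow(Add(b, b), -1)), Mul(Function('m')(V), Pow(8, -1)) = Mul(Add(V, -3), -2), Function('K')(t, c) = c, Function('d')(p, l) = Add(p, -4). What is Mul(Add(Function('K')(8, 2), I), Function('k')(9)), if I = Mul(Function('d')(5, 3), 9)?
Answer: Rational(-319, 6) ≈ -53.167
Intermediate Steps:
Function('d')(p, l) = Add(-4, p)
I = 9 (I = Mul(Add(-4, 5), 9) = Mul(1, 9) = 9)
Function('m')(V) = Add(48, Mul(-16, V)) (Function('m')(V) = Mul(8, Mul(Add(V, -3), -2)) = Mul(8, Mul(Add(-3, V), -2)) = Mul(8, Add(6, Mul(-2, V))) = Add(48, Mul(-16, V)))
Function('k')(b) = Mul(Rational(1, 2), Pow(b, -1), Add(48, Mul(-15, b))) (Function('k')(b) = Mul(Add(b, Add(48, Mul(-16, b))), Pow(Add(b, b), -1)) = Mul(Add(48, Mul(-15, b)), Pow(Mul(2, b), -1)) = Mul(Add(48, Mul(-15, b)), Mul(Rational(1, 2), Pow(b, -1))) = Mul(Rational(1, 2), Pow(b, -1), Add(48, Mul(-15, b))))
Mul(Add(Function('K')(8, 2), I), Function('k')(9)) = Mul(Add(2, 9), Add(Rational(-15, 2), Mul(24, Pow(9, -1)))) = Mul(11, Add(Rational(-15, 2), Mul(24, Rational(1, 9)))) = Mul(11, Add(Rational(-15, 2), Rational(8, 3))) = Mul(11, Rational(-29, 6)) = Rational(-319, 6)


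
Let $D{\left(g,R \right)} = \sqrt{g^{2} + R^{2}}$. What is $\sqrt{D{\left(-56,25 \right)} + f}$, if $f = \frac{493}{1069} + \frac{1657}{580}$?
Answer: $\frac{\sqrt{318887601365 + 96106200100 \sqrt{3761}}}{310010} \approx 8.0402$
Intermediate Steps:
$D{\left(g,R \right)} = \sqrt{R^{2} + g^{2}}$
$f = \frac{2057273}{620020}$ ($f = 493 \cdot \frac{1}{1069} + 1657 \cdot \frac{1}{580} = \frac{493}{1069} + \frac{1657}{580} = \frac{2057273}{620020} \approx 3.3181$)
$\sqrt{D{\left(-56,25 \right)} + f} = \sqrt{\sqrt{25^{2} + \left(-56\right)^{2}} + \frac{2057273}{620020}} = \sqrt{\sqrt{625 + 3136} + \frac{2057273}{620020}} = \sqrt{\sqrt{3761} + \frac{2057273}{620020}} = \sqrt{\frac{2057273}{620020} + \sqrt{3761}}$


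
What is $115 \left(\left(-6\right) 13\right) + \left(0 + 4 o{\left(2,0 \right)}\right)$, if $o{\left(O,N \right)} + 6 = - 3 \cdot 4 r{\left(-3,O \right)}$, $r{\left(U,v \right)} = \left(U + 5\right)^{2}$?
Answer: $-9186$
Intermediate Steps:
$r{\left(U,v \right)} = \left(5 + U\right)^{2}$
$o{\left(O,N \right)} = -54$ ($o{\left(O,N \right)} = -6 - 3 \cdot 4 \left(5 - 3\right)^{2} = -6 - 3 \cdot 4 \cdot 2^{2} = -6 - 3 \cdot 4 \cdot 4 = -6 - 48 = -54$)
$115 \left(\left(-6\right) 13\right) + \left(0 + 4 o{\left(2,0 \right)}\right) = 115 \left(\left(-6\right) 13\right) + \left(0 + 4 \left(-54\right)\right) = 115 \left(-78\right) + \left(0 - 216\right) = -8970 - 216 = -9186$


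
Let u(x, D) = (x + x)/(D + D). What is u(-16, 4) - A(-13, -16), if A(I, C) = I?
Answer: 9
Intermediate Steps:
u(x, D) = x/D (u(x, D) = (2*x)/((2*D)) = (2*x)*(1/(2*D)) = x/D)
u(-16, 4) - A(-13, -16) = -16/4 - 1*(-13) = -16*¼ + 13 = -4 + 13 = 9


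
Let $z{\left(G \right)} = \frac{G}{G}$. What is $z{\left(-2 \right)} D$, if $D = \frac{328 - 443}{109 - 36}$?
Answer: $- \frac{115}{73} \approx -1.5753$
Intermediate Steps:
$z{\left(G \right)} = 1$
$D = - \frac{115}{73} \approx -1.5753$
$z{\left(-2 \right)} D = 1 \left(- \frac{115}{73}\right) = - \frac{115}{73}$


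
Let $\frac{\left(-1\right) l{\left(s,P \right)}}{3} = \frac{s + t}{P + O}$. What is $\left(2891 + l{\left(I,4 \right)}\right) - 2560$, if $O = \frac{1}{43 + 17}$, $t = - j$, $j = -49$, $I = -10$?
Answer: $\frac{72751}{241} \approx 301.87$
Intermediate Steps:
$t = 49$ ($t = \left(-1\right) \left(-49\right) = 49$)
$O = \frac{1}{60} \approx 0.016667$
$l{\left(s,P \right)} = - \frac{3 \left(49 + s\right)}{\frac{1}{60} + P}$ ($l{\left(s,P \right)} = - 3 \frac{s + 49}{P + \frac{1}{60}} = - 3 \frac{49 + s}{\frac{1}{60} + P} = - \frac{3 \left(49 + s\right)}{\frac{1}{60} + P}$)
$\left(2891 + l{\left(I,4 \right)}\right) - 2560 = \left(2891 + \frac{180 \left(-49 - -10\right)}{1 + 60 \cdot 4}\right) - 2560 = \left(2891 + \frac{180 \left(-49 + 10\right)}{1 + 240}\right) - 2560 = \left(2891 + 180 \cdot \frac{1}{241} \left(-39\right)\right) - 2560 = \left(2891 - \frac{7020}{241}\right) - 2560 = \frac{689711}{241} - 2560 = \frac{72751}{241}$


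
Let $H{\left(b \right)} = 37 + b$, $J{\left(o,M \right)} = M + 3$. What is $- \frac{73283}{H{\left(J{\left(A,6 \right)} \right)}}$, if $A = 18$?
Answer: $- \frac{73283}{46} \approx -1593.1$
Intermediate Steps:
$J{\left(o,M \right)} = 3 + M$
$- \frac{73283}{H{\left(J{\left(A,6 \right)} \right)}} = - \frac{73283}{37 + \left(3 + 6\right)} = - \frac{73283}{37 + 9} = - \frac{73283}{46}$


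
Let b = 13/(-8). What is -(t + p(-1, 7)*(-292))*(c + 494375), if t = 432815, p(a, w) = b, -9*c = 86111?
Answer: -1890556476928/9 ≈ -2.1006e+11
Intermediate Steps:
c = -86111/9 (c = -1/9*86111 = -86111/9 ≈ -9567.9)
b = -13/8 (b = 13*(-1/8) = -13/8 ≈ -1.6250)
p(a, w) = -13/8
-(t + p(-1, 7)*(-292))*(c + 494375) = -(432815 - 13/8*(-292))*(-86111/9 + 494375) = -(432815 + 949/2)*4363264/9 = -866579*4363264/(2*9) = -1*1890556476928/9 = -1890556476928/9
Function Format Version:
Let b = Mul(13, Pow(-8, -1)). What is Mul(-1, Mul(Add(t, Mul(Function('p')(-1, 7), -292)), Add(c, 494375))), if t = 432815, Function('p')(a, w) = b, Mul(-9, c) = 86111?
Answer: Rational(-1890556476928, 9) ≈ -2.1006e+11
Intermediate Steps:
c = Rational(-86111, 9) (c = Mul(Rational(-1, 9), 86111) = Rational(-86111, 9) ≈ -9567.9)
b = Rational(-13, 8) (b = Mul(13, Rational(-1, 8)) = Rational(-13, 8) ≈ -1.6250)
Function('p')(a, w) = Rational(-13, 8)
Mul(-1, Mul(Add(t, Mul(Function('p')(-1, 7), -292)), Add(c, 494375))) = Mul(-1, Mul(Add(432815, Mul(Rational(-13, 8), -292)), Add(Rational(-86111, 9), 494375))) = Mul(-1, Mul(Add(432815, Rational(949, 2)), Rational(4363264, 9))) = Mul(-1, Mul(Rational(866579, 2), Rational(4363264, 9))) = Mul(-1, Rational(1890556476928, 9)) = Rational(-1890556476928, 9)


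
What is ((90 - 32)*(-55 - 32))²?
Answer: 25462116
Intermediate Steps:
((90 - 32)*(-55 - 32))² = (58*(-87))² = (-5046)² = 25462116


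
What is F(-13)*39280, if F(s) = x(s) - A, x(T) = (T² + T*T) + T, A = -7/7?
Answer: 12805280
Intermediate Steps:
A = -1 (A = -7*⅐ = -1)
x(T) = T + 2*T² (x(T) = (T² + T²) + T = 2*T² + T = T + 2*T²)
F(s) = 1 + s*(1 + 2*s) (F(s) = s*(1 + 2*s) - 1*(-1) = s*(1 + 2*s) + 1 = 1 + s*(1 + 2*s))
F(-13)*39280 = (1 - 13*(1 + 2*(-13)))*39280 = (1 - 13*(1 - 26))*39280 = (1 - 13*(-25))*39280 = (1 + 325)*39280 = 326*39280 = 12805280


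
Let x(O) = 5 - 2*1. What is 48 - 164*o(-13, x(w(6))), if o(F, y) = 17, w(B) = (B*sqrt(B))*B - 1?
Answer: -2740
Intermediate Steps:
w(B) = -1 + B**(5/2) (w(B) = B**(3/2)*B - 1 = B**(5/2) - 1 = -1 + B**(5/2))
x(O) = 3 (x(O) = 5 - 2 = 3)
48 - 164*o(-13, x(w(6))) = 48 - 164*17 = 48 - 2788 = -2740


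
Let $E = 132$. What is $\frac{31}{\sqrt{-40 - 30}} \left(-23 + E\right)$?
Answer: $- \frac{3379 i \sqrt{70}}{70} \approx - 403.87 i$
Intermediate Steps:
$\frac{31}{\sqrt{-40 - 30}} \left(-23 + E\right) = \frac{31}{\sqrt{-40 - 30}} \left(-23 + 132\right) = \frac{31}{\sqrt{-70}} \cdot 109 = \frac{31}{i \sqrt{70}} \cdot 109 = 31 \left(- \frac{i \sqrt{70}}{70}\right) 109 = - \frac{31 i \sqrt{70}}{70} \cdot 109 = - \frac{3379 i \sqrt{70}}{70}$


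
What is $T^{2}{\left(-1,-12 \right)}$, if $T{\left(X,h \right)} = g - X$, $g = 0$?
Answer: $1$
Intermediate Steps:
$T{\left(X,h \right)} = - X$ ($T{\left(X,h \right)} = 0 - X = - X$)
$T^{2}{\left(-1,-12 \right)} = \left(\left(-1\right) \left(-1\right)\right)^{2} = 1^{2} = 1$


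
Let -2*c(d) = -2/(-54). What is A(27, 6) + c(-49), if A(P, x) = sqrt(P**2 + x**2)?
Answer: -1/54 + 3*sqrt(85) ≈ 27.640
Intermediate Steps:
c(d) = -1/54 (c(d) = -(-1)/(-54) = -(-1)*(-1)/54 = -1/2*1/27 = -1/54)
A(27, 6) + c(-49) = sqrt(27**2 + 6**2) - 1/54 = sqrt(729 + 36) - 1/54 = sqrt(765) - 1/54 = 3*sqrt(85) - 1/54 = -1/54 + 3*sqrt(85)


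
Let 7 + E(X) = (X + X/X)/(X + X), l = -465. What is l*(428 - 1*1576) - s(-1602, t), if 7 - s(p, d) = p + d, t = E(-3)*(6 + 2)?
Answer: 1596473/3 ≈ 5.3216e+5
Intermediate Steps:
E(X) = -7 + (1 + X)/(2*X) (E(X) = -7 + (X + X/X)/(X + X) = -7 + (X + 1)/((2*X)) = -7 + (1 + X)*(1/(2*X)) = -7 + (1 + X)/(2*X))
t = -160/3 (t = ((1/2)*(1 - 13*(-3))/(-3))*(6 + 2) = ((1/2)*(-1/3)*(1 + 39))*8 = ((1/2)*(-1/3)*40)*8 = -20/3*8 = -160/3 ≈ -53.333)
s(p, d) = 7 - d - p (s(p, d) = 7 - (p + d) = 7 - (d + p) = 7 + (-d - p) = 7 - d - p)
l*(428 - 1*1576) - s(-1602, t) = -465*(428 - 1*1576) - (7 - 1*(-160/3) - 1*(-1602)) = -465*(428 - 1576) - (7 + 160/3 + 1602) = -465*(-1148) - 1*4987/3 = 533820 - 4987/3 = 1596473/3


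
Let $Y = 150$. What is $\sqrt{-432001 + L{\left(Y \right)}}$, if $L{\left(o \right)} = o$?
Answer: $i \sqrt{431851} \approx 657.15 i$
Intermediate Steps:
$\sqrt{-432001 + L{\left(Y \right)}} = \sqrt{-432001 + 150} = \sqrt{-431851} = i \sqrt{431851}$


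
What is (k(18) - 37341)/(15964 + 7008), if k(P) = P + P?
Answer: -37305/22972 ≈ -1.6239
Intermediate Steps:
k(P) = 2*P
(k(18) - 37341)/(15964 + 7008) = (2*18 - 37341)/(15964 + 7008) = (36 - 37341)/22972 = -37305*1/22972 = -37305/22972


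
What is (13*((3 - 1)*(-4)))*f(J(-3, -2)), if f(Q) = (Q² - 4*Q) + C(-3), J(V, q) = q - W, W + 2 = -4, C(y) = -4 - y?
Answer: 104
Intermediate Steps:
W = -6 (W = -2 - 4 = -6)
J(V, q) = 6 + q (J(V, q) = q - 1*(-6) = q + 6 = 6 + q)
f(Q) = -1 + Q² - 4*Q (f(Q) = (Q² - 4*Q) + (-4 - 1*(-3)) = (Q² - 4*Q) + (-4 + 3) = (Q² - 4*Q) - 1 = -1 + Q² - 4*Q)
(13*((3 - 1)*(-4)))*f(J(-3, -2)) = (13*((3 - 1)*(-4)))*(-1 + (6 - 2)² - 4*(6 - 2)) = (13*(2*(-4)))*(-1 + 4² - 4*4) = (13*(-8))*(-1 + 16 - 16) = -104*(-1) = 104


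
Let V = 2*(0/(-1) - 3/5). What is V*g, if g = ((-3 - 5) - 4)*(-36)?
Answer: -2592/5 ≈ -518.40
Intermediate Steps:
V = -6/5 (V = 2*(0*(-1) - 3*⅕) = 2*(0 - ⅗) = 2*(-⅗) = -6/5 ≈ -1.2000)
g = 432 (g = (-8 - 4)*(-36) = -12*(-36) = 432)
V*g = -6/5*432 = -2592/5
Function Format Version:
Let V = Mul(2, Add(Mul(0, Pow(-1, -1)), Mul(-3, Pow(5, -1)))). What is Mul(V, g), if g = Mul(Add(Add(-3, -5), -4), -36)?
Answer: Rational(-2592, 5) ≈ -518.40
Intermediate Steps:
V = Rational(-6, 5) (V = Mul(2, Add(Mul(0, -1), Mul(-3, Rational(1, 5)))) = Mul(2, Add(0, Rational(-3, 5))) = Mul(2, Rational(-3, 5)) = Rational(-6, 5) ≈ -1.2000)
g = 432 (g = Mul(Add(-8, -4), -36) = Mul(-12, -36) = 432)
Mul(V, g) = Mul(Rational(-6, 5), 432) = Rational(-2592, 5)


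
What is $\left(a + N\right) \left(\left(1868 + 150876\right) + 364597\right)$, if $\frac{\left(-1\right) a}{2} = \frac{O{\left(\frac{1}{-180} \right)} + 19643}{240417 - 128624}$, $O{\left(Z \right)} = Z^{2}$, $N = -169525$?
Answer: $- \frac{4813126066221897077}{54880200} \approx -8.7702 \cdot 10^{10}$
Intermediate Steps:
$a = - \frac{636433201}{1811046600}$ ($a = - 2 \frac{\left(\frac{1}{-180}\right)^{2} + 19643}{240417 - 128624} = - 2 \frac{\left(- \frac{1}{180}\right)^{2} + 19643}{111793} = - 2 \left(\frac{1}{32400} + 19643\right) \frac{1}{111793} = - 2 \cdot \frac{636433201}{32400} \cdot \frac{1}{111793} = \left(-2\right) \frac{636433201}{3622093200} = - \frac{636433201}{1811046600} \approx -0.35142$)
$\left(a + N\right) \left(\left(1868 + 150876\right) + 364597\right) = \left(- \frac{636433201}{1811046600} - 169525\right) \left(\left(1868 + 150876\right) + 364597\right) = - \frac{307018311298201 \left(152744 + 364597\right)}{1811046600} = \left(- \frac{307018311298201}{1811046600}\right) 517341 = - \frac{4813126066221897077}{54880200}$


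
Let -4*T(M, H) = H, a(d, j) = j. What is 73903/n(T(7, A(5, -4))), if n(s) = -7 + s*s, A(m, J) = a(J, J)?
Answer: -73903/6 ≈ -12317.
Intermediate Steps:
A(m, J) = J
T(M, H) = -H/4
n(s) = -7 + s²
73903/n(T(7, A(5, -4))) = 73903/(-7 + (-¼*(-4))²) = 73903/(-7 + 1²) = 73903/(-7 + 1) = 73903/(-6) = 73903*(-⅙) = -73903/6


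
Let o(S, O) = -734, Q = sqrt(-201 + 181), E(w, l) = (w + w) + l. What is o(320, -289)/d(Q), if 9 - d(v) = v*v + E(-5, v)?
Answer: -28626/1541 - 1468*I*sqrt(5)/1541 ≈ -18.576 - 2.1301*I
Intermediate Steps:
E(w, l) = l + 2*w (E(w, l) = 2*w + l = l + 2*w)
Q = 2*I*sqrt(5) (Q = sqrt(-20) = 2*I*sqrt(5) ≈ 4.4721*I)
d(v) = 19 - v - v**2 (d(v) = 9 - (v*v + (v + 2*(-5))) = 9 - (v**2 + (v - 10)) = 9 - (v**2 + (-10 + v)) = 9 - (-10 + v + v**2) = 9 + (10 - v - v**2) = 19 - v - v**2)
o(320, -289)/d(Q) = -734/(19 - 2*I*sqrt(5) - (2*I*sqrt(5))**2) = -734/(19 - 2*I*sqrt(5) - 1*(-20)) = -734/(19 - 2*I*sqrt(5) + 20) = -734/(39 - 2*I*sqrt(5))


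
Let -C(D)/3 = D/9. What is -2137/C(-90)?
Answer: -2137/30 ≈ -71.233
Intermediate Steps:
C(D) = -D/3 (C(D) = -3*D/9 = -D/3)
-2137/C(-90) = -2137/((-1/3*(-90))) = -2137/30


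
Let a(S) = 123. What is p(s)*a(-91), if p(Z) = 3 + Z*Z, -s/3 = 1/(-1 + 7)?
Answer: 1599/4 ≈ 399.75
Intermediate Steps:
s = -1/2 (s = -3/(-1 + 7) = -3/6 = -3*1/6 = -1/2 ≈ -0.50000)
p(Z) = 3 + Z**2
p(s)*a(-91) = (3 + (-1/2)**2)*123 = (3 + 1/4)*123 = (13/4)*123 = 1599/4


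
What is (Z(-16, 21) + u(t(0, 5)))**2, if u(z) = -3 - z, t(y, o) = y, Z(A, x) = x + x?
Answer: 1521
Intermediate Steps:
Z(A, x) = 2*x
(Z(-16, 21) + u(t(0, 5)))**2 = (2*21 + (-3 - 1*0))**2 = (42 + (-3 + 0))**2 = (42 - 3)**2 = 39**2 = 1521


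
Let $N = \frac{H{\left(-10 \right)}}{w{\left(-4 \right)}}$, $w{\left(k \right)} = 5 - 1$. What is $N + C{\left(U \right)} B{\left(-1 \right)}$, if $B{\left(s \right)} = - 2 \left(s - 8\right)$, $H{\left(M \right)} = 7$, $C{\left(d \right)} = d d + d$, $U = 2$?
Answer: $\frac{439}{4} \approx 109.75$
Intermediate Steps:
$C{\left(d \right)} = d + d^{2}$ ($C{\left(d \right)} = d^{2} + d = d + d^{2}$)
$w{\left(k \right)} = 4$ ($w{\left(k \right)} = 5 - 1 = 4$)
$N = \frac{7}{4} \approx 1.75$
$B{\left(s \right)} = 16 - 2 s$ ($B{\left(s \right)} = - 2 \left(-8 + s\right) = 16 - 2 s$)
$N + C{\left(U \right)} B{\left(-1 \right)} = \frac{7}{4} + 2 \left(1 + 2\right) \left(16 - -2\right) = \frac{7}{4} + 2 \cdot 3 \left(16 + 2\right) = \frac{7}{4} + 6 \cdot 18 = \frac{7}{4} + 108 = \frac{439}{4}$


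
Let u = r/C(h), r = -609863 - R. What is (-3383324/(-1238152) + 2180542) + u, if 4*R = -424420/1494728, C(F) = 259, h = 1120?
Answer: 130509366131389474581/59916427478488 ≈ 2.1782e+6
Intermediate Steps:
R = -106105/1494728 (R = (-424420/1494728)/4 = (-424420*1/1494728)/4 = (1/4)*(-106105/373682) = -106105/1494728 ≈ -0.070986)
r = -911579196159/1494728 (r = -609863 - 1*(-106105/1494728) = -609863 + 106105/1494728 = -911579196159/1494728 ≈ -6.0986e+5)
u = -911579196159/387134552 (u = -911579196159/1494728/259 = -911579196159/1494728*1/259 = -911579196159/387134552 ≈ -2354.7)
(-3383324/(-1238152) + 2180542) + u = (-3383324/(-1238152) + 2180542) - 911579196159/387134552 = (-3383324*(-1/1238152) + 2180542) - 911579196159/387134552 = (845831/309538 + 2180542) - 911579196159/387134552 = 674961455427/309538 - 911579196159/387134552 = 130509366131389474581/59916427478488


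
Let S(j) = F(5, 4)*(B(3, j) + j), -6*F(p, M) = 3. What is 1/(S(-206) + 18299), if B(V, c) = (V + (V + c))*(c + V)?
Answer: -1/1898 ≈ -0.00052687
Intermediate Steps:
F(p, M) = -½ (F(p, M) = -⅙*3 = -½)
B(V, c) = (V + c)*(c + 2*V) (B(V, c) = (c + 2*V)*(V + c) = (V + c)*(c + 2*V))
S(j) = -9 - 5*j - j²/2 (S(j) = -((j² + 2*3² + 3*3*j) + j)/2 = -((j² + 2*9 + 9*j) + j)/2 = -((j² + 18 + 9*j) + j)/2 = -((18 + j² + 9*j) + j)/2 = -(18 + j² + 10*j)/2 = -9 - 5*j - j²/2)
1/(S(-206) + 18299) = 1/((-9 - 5*(-206) - ½*(-206)²) + 18299) = 1/((-9 + 1030 - ½*42436) + 18299) = 1/((-9 + 1030 - 21218) + 18299) = 1/(-20197 + 18299) = 1/(-1898) = -1/1898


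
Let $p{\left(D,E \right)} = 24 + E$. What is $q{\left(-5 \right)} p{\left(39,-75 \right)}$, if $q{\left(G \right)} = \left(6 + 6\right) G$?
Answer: $3060$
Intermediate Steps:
$q{\left(G \right)} = 12 G$
$q{\left(-5 \right)} p{\left(39,-75 \right)} = 12 \left(-5\right) \left(24 - 75\right) = \left(-60\right) \left(-51\right) = 3060$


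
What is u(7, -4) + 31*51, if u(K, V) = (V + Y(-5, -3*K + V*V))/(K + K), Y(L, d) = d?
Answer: 22125/14 ≈ 1580.4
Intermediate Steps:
u(K, V) = (V + V² - 3*K)/(2*K) (u(K, V) = (V + (-3*K + V*V))/(K + K) = (V + (-3*K + V²))/((2*K)) = (V + (V² - 3*K))*(1/(2*K)) = (V + V² - 3*K)*(1/(2*K)) = (V + V² - 3*K)/(2*K))
u(7, -4) + 31*51 = (½)*(-4 + (-4)² - 3*7)/7 + 31*51 = (½)*(⅐)*(-4 + 16 - 21) + 1581 = (½)*(⅐)*(-9) + 1581 = -9/14 + 1581 = 22125/14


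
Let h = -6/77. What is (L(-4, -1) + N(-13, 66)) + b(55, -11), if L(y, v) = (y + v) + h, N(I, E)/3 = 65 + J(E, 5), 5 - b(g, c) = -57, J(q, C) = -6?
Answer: 18012/77 ≈ 233.92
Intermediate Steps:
b(g, c) = 62 (b(g, c) = 5 - 1*(-57) = 5 + 57 = 62)
h = -6/77 (h = -6*1/77 = -6/77 ≈ -0.077922)
N(I, E) = 177 (N(I, E) = 3*(65 - 6) = 3*59 = 177)
L(y, v) = -6/77 + v + y (L(y, v) = (y + v) - 6/77 = (v + y) - 6/77 = -6/77 + v + y)
(L(-4, -1) + N(-13, 66)) + b(55, -11) = ((-6/77 - 1 - 4) + 177) + 62 = (-391/77 + 177) + 62 = 13238/77 + 62 = 18012/77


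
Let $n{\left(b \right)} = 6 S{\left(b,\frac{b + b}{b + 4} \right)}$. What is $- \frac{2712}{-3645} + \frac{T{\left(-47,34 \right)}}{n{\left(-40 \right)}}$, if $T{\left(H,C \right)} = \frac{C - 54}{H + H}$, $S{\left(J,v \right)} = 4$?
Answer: $\frac{171977}{228420} \approx 0.7529$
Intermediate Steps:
$T{\left(H,C \right)} = \frac{-54 + C}{2 H}$
$n{\left(b \right)} = 24$ ($n{\left(b \right)} = 6 \cdot 4 = 24$)
$- \frac{2712}{-3645} + \frac{T{\left(-47,34 \right)}}{n{\left(-40 \right)}} = - \frac{2712}{-3645} + \frac{\frac{1}{2} \frac{1}{-47} \left(-54 + 34\right)}{24} = \left(-2712\right) \left(- \frac{1}{3645}\right) + \frac{1}{2} \left(- \frac{1}{47}\right) \left(-20\right) \frac{1}{24} = \frac{904}{1215} + \frac{10}{47} \cdot \frac{1}{24} = \frac{904}{1215} + \frac{5}{564} = \frac{171977}{228420}$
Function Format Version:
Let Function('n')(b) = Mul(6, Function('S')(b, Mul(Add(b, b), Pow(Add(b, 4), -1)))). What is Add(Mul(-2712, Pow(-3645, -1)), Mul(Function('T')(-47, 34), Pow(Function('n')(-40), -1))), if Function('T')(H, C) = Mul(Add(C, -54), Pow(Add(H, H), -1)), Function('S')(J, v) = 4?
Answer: Rational(171977, 228420) ≈ 0.75290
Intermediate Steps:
Function('T')(H, C) = Mul(Rational(1, 2), Pow(H, -1), Add(-54, C)) (Function('T')(H, C) = Mul(Add(-54, C), Pow(Mul(2, H), -1)) = Mul(Add(-54, C), Mul(Rational(1, 2), Pow(H, -1))) = Mul(Rational(1, 2), Pow(H, -1), Add(-54, C)))
Function('n')(b) = 24 (Function('n')(b) = Mul(6, 4) = 24)
Add(Mul(-2712, Pow(-3645, -1)), Mul(Function('T')(-47, 34), Pow(Function('n')(-40), -1))) = Add(Mul(-2712, Pow(-3645, -1)), Mul(Mul(Rational(1, 2), Pow(-47, -1), Add(-54, 34)), Pow(24, -1))) = Add(Mul(-2712, Rational(-1, 3645)), Mul(Mul(Rational(1, 2), Rational(-1, 47), -20), Rational(1, 24))) = Add(Rational(904, 1215), Mul(Rational(10, 47), Rational(1, 24))) = Add(Rational(904, 1215), Rational(5, 564)) = Rational(171977, 228420)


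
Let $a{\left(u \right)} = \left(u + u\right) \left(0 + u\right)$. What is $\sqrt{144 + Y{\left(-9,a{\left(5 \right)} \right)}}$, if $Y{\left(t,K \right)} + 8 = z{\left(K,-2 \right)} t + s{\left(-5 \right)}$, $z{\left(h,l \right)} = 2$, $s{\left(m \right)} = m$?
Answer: $\sqrt{113} \approx 10.63$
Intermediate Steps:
$a{\left(u \right)} = 2 u^{2}$ ($a{\left(u \right)} = 2 u u = 2 u^{2}$)
$Y{\left(t,K \right)} = -13 + 2 t$ ($Y{\left(t,K \right)} = -8 + \left(2 t - 5\right) = -8 + \left(-5 + 2 t\right) = -13 + 2 t$)
$\sqrt{144 + Y{\left(-9,a{\left(5 \right)} \right)}} = \sqrt{144 + \left(-13 + 2 \left(-9\right)\right)} = \sqrt{144 - 31} = \sqrt{113}$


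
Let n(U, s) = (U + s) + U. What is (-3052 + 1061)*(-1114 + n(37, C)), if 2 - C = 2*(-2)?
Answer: 2058694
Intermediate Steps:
C = 6 (C = 2 - 2*(-2) = 2 - 1*(-4) = 2 + 4 = 6)
n(U, s) = s + 2*U
(-3052 + 1061)*(-1114 + n(37, C)) = (-3052 + 1061)*(-1114 + (6 + 2*37)) = -1991*(-1114 + (6 + 74)) = -1991*(-1114 + 80) = -1991*(-1034) = 2058694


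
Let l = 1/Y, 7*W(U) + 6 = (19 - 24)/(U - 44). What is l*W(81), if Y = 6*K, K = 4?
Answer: -227/6216 ≈ -0.036519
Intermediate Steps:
Y = 24 (Y = 6*4 = 24)
W(U) = -6/7 - 5/(7*(-44 + U)) (W(U) = -6/7 + ((19 - 24)/(U - 44))/7 = -6/7 + (-5/(-44 + U))/7 = -6/7 - 5/(7*(-44 + U)))
l = 1/24 ≈ 0.041667
l*W(81) = ((259 - 6*81)/(7*(-44 + 81)))/24 = ((1/7)*(259 - 486)/37)/24 = ((1/7)*(1/37)*(-227))/24 = (1/24)*(-227/259) = -227/6216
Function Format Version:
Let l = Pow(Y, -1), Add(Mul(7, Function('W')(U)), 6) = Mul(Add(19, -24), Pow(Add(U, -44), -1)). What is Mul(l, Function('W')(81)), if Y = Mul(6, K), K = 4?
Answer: Rational(-227, 6216) ≈ -0.036519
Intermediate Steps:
Y = 24 (Y = Mul(6, 4) = 24)
Function('W')(U) = Add(Rational(-6, 7), Mul(Rational(-5, 7), Pow(Add(-44, U), -1))) (Function('W')(U) = Add(Rational(-6, 7), Mul(Rational(1, 7), Mul(Add(19, -24), Pow(Add(U, -44), -1)))) = Add(Rational(-6, 7), Mul(Rational(1, 7), Mul(-5, Pow(Add(-44, U), -1)))) = Add(Rational(-6, 7), Mul(Rational(-5, 7), Pow(Add(-44, U), -1))))
l = Rational(1, 24) (l = Pow(24, -1) = Rational(1, 24) ≈ 0.041667)
Mul(l, Function('W')(81)) = Mul(Rational(1, 24), Mul(Rational(1, 7), Pow(Add(-44, 81), -1), Add(259, Mul(-6, 81)))) = Mul(Rational(1, 24), Mul(Rational(1, 7), Pow(37, -1), Add(259, -486))) = Mul(Rational(1, 24), Mul(Rational(1, 7), Rational(1, 37), -227)) = Mul(Rational(1, 24), Rational(-227, 259)) = Rational(-227, 6216)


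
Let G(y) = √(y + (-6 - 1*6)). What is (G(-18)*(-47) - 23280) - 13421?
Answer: -36701 - 47*I*√30 ≈ -36701.0 - 257.43*I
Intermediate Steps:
G(y) = √(-12 + y) (G(y) = √(y + (-6 - 6)) = √(y - 12) = √(-12 + y))
(G(-18)*(-47) - 23280) - 13421 = (√(-12 - 18)*(-47) - 23280) - 13421 = (√(-30)*(-47) - 23280) - 13421 = ((I*√30)*(-47) - 23280) - 13421 = (-47*I*√30 - 23280) - 13421 = (-23280 - 47*I*√30) - 13421 = -36701 - 47*I*√30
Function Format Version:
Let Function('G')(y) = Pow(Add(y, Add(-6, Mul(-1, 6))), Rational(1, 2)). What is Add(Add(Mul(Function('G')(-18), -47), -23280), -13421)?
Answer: Add(-36701, Mul(-47, I, Pow(30, Rational(1, 2)))) ≈ Add(-36701., Mul(-257.43, I))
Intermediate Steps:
Function('G')(y) = Pow(Add(-12, y), Rational(1, 2)) (Function('G')(y) = Pow(Add(y, Add(-6, -6)), Rational(1, 2)) = Pow(Add(y, -12), Rational(1, 2)) = Pow(Add(-12, y), Rational(1, 2)))
Add(Add(Mul(Function('G')(-18), -47), -23280), -13421) = Add(Add(Mul(Pow(Add(-12, -18), Rational(1, 2)), -47), -23280), -13421) = Add(Add(Mul(Pow(-30, Rational(1, 2)), -47), -23280), -13421) = Add(Add(Mul(Mul(I, Pow(30, Rational(1, 2))), -47), -23280), -13421) = Add(Add(Mul(-47, I, Pow(30, Rational(1, 2))), -23280), -13421) = Add(Add(-23280, Mul(-47, I, Pow(30, Rational(1, 2)))), -13421) = Add(-36701, Mul(-47, I, Pow(30, Rational(1, 2))))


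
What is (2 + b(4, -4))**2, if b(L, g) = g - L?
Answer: 36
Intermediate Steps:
(2 + b(4, -4))**2 = (2 + (-4 - 1*4))**2 = (2 + (-4 - 4))**2 = (2 - 8)**2 = (-6)**2 = 36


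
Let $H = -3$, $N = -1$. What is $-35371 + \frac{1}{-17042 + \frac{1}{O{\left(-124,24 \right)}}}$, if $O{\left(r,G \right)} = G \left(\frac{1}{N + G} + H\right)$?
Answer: $- \frac{983758308989}{27812567} \approx -35371.0$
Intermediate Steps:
$O{\left(r,G \right)} = G \left(-3 + \frac{1}{-1 + G}\right)$ ($O{\left(r,G \right)} = G \left(\frac{1}{-1 + G} - 3\right) = G \left(-3 + \frac{1}{-1 + G}\right)$)
$-35371 + \frac{1}{-17042 + \frac{1}{O{\left(-124,24 \right)}}} = -35371 + \frac{1}{-17042 + \frac{1}{24 \frac{1}{-1 + 24} \left(4 - 72\right)}} = -35371 + \frac{1}{-17042 + \frac{1}{24 \cdot \frac{1}{23} \left(4 - 72\right)}} = -35371 + \frac{1}{-17042 + \frac{1}{24 \cdot \frac{1}{23} \left(-68\right)}} = -35371 + \frac{1}{-17042 + \frac{1}{- \frac{1632}{23}}} = -35371 + \frac{1}{-17042 - \frac{23}{1632}} = -35371 + \frac{1}{- \frac{27812567}{1632}} = -35371 - \frac{1632}{27812567} = - \frac{983758308989}{27812567}$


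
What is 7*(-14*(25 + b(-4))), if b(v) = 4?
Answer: -2842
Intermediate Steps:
7*(-14*(25 + b(-4))) = 7*(-14*(25 + 4)) = 7*(-14*29) = 7*(-406) = -2842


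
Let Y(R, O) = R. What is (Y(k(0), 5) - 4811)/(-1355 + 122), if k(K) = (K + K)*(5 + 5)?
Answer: 4811/1233 ≈ 3.9019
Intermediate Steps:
k(K) = 20*K (k(K) = (2*K)*10 = 20*K)
(Y(k(0), 5) - 4811)/(-1355 + 122) = (20*0 - 4811)/(-1355 + 122) = (0 - 4811)/(-1233) = -4811*(-1/1233) = 4811/1233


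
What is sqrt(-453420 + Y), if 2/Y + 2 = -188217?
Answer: I*sqrt(16063034643333058)/188219 ≈ 673.36*I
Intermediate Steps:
Y = -2/188219 (Y = 2/(-2 - 188217) = 2/(-188219) = 2*(-1/188219) = -2/188219 ≈ -1.0626e-5)
sqrt(-453420 + Y) = sqrt(-453420 - 2/188219) = sqrt(-85342258982/188219) = I*sqrt(16063034643333058)/188219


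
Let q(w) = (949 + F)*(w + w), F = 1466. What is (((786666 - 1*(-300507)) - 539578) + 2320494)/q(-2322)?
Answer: -409727/1602180 ≈ -0.25573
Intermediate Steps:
q(w) = 4830*w (q(w) = (949 + 1466)*(w + w) = 2415*(2*w) = 4830*w)
(((786666 - 1*(-300507)) - 539578) + 2320494)/q(-2322) = (((786666 - 1*(-300507)) - 539578) + 2320494)/((4830*(-2322))) = (((786666 + 300507) - 539578) + 2320494)/(-11215260) = ((1087173 - 539578) + 2320494)*(-1/11215260) = (547595 + 2320494)*(-1/11215260) = 2868089*(-1/11215260) = -409727/1602180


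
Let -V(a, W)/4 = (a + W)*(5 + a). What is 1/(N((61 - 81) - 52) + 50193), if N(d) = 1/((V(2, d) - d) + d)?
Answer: 1960/98378281 ≈ 1.9923e-5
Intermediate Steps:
V(a, W) = -4*(5 + a)*(W + a) (V(a, W) = -4*(a + W)*(5 + a) = -4*(W + a)*(5 + a) = -4*(5 + a)*(W + a))
N(d) = 1/(-56 - 28*d) (N(d) = 1/(((-20*d - 20*2 - 4*2**2 - 4*d*2) - d) + d) = 1/(((-20*d - 40 - 4*4 - 8*d) - d) + d) = 1/(((-20*d - 40 - 16 - 8*d) - d) + d) = 1/(((-56 - 28*d) - d) + d) = 1/((-56 - 29*d) + d) = 1/(-56 - 28*d))
1/(N((61 - 81) - 52) + 50193) = 1/(-1/(56 + 28*((61 - 81) - 52)) + 50193) = 1/(-1/(56 + 28*(-20 - 52)) + 50193) = 1/(-1/(56 + 28*(-72)) + 50193) = 1/(-1/(56 - 2016) + 50193) = 1/(-1/(-1960) + 50193) = 1/(-1*(-1/1960) + 50193) = 1/(1/1960 + 50193) = 1/(98378281/1960) = 1960/98378281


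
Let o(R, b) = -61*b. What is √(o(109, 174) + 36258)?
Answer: 2*√6411 ≈ 160.14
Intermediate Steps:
√(o(109, 174) + 36258) = √(-61*174 + 36258) = √(-10614 + 36258) = √25644 = 2*√6411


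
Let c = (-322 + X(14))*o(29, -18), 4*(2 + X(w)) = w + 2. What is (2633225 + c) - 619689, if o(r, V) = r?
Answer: 2004256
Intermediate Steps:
X(w) = -3/2 + w/4 (X(w) = -2 + (w + 2)/4 = -2 + (2 + w)/4 = -2 + (1/2 + w/4) = -3/2 + w/4)
c = -9280 (c = (-322 + (-3/2 + (1/4)*14))*29 = (-322 + (-3/2 + 7/2))*29 = (-322 + 2)*29 = -320*29 = -9280)
(2633225 + c) - 619689 = (2633225 - 9280) - 619689 = 2623945 - 619689 = 2004256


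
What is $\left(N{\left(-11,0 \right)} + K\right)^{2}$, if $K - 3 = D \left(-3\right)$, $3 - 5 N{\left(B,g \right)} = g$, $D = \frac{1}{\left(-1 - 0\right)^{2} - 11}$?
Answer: $\frac{1521}{100} \approx 15.21$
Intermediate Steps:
$D = - \frac{1}{10}$ ($D = \frac{1}{\left(-1 + 0\right)^{2} - 11} = \frac{1}{\left(-1\right)^{2} - 11} = \frac{1}{1 - 11} = \frac{1}{-10} = - \frac{1}{10} \approx -0.1$)
$N{\left(B,g \right)} = \frac{3}{5} - \frac{g}{5}$
$K = \frac{33}{10}$ ($K = 3 - - \frac{3}{10} = 3 + \frac{3}{10} = \frac{33}{10} \approx 3.3$)
$\left(N{\left(-11,0 \right)} + K\right)^{2} = \left(\left(\frac{3}{5} - 0\right) + \frac{33}{10}\right)^{2} = \left(\left(\frac{3}{5} + 0\right) + \frac{33}{10}\right)^{2} = \left(\frac{3}{5} + \frac{33}{10}\right)^{2} = \left(\frac{39}{10}\right)^{2} = \frac{1521}{100}$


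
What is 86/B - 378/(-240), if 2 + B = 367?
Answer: 5287/2920 ≈ 1.8106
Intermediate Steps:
B = 365 (B = -2 + 367 = 365)
86/B - 378/(-240) = 86/365 - 378/(-240) = 86*(1/365) - 378*(-1/240) = 86/365 + 63/40 = 5287/2920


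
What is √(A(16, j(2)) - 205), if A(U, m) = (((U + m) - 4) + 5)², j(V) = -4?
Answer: 6*I ≈ 6.0*I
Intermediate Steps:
A(U, m) = (1 + U + m)² (A(U, m) = ((-4 + U + m) + 5)² = (1 + U + m)²)
√(A(16, j(2)) - 205) = √((1 + 16 - 4)² - 205) = √(13² - 205) = √(169 - 205) = √(-36) = 6*I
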